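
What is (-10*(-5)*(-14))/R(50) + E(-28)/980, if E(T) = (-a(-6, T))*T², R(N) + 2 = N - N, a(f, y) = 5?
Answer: 346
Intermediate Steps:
R(N) = -2 (R(N) = -2 + (N - N) = -2 + 0 = -2)
E(T) = -5*T² (E(T) = (-1*5)*T² = -5*T²)
(-10*(-5)*(-14))/R(50) + E(-28)/980 = (-10*(-5)*(-14))/(-2) - 5*(-28)²/980 = (50*(-14))*(-½) - 5*784*(1/980) = -700*(-½) - 3920*1/980 = 350 - 4 = 346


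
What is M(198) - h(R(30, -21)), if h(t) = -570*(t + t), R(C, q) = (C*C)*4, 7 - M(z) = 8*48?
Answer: 4103623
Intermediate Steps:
M(z) = -377 (M(z) = 7 - 8*48 = 7 - 1*384 = 7 - 384 = -377)
R(C, q) = 4*C² (R(C, q) = C²*4 = 4*C²)
h(t) = -1140*t
M(198) - h(R(30, -21)) = -377 - (-1140)*4*30² = -377 - (-1140)*4*900 = -377 - (-1140)*3600 = -377 - 1*(-4104000) = -377 + 4104000 = 4103623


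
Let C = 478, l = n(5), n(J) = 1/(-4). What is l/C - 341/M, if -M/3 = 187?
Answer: 59221/97512 ≈ 0.60732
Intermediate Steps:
M = -561 (M = -3*187 = -561)
n(J) = -1/4
l = -1/4 ≈ -0.25000
l/C - 341/M = -1/4/478 - 341/(-561) = -1/4*1/478 - 341*(-1/561) = -1/1912 + 31/51 = 59221/97512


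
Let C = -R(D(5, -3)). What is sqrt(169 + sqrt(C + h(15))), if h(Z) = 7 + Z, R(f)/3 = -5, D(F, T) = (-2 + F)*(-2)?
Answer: sqrt(169 + sqrt(37)) ≈ 13.232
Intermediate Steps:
D(F, T) = 4 - 2*F
R(f) = -15 (R(f) = 3*(-5) = -15)
C = 15 (C = -1*(-15) = 15)
sqrt(169 + sqrt(C + h(15))) = sqrt(169 + sqrt(15 + (7 + 15))) = sqrt(169 + sqrt(15 + 22)) = sqrt(169 + sqrt(37))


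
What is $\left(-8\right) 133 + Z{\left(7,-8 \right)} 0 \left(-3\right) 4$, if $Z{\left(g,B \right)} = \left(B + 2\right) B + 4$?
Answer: $-1064$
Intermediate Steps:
$Z{\left(g,B \right)} = 4 + B \left(2 + B\right)$ ($Z{\left(g,B \right)} = \left(2 + B\right) B + 4 = B \left(2 + B\right) + 4 = 4 + B \left(2 + B\right)$)
$\left(-8\right) 133 + Z{\left(7,-8 \right)} 0 \left(-3\right) 4 = \left(-8\right) 133 + \left(4 + \left(-8\right)^{2} + 2 \left(-8\right)\right) 0 \left(-3\right) 4 = -1064 + \left(4 + 64 - 16\right) 0 \cdot 4 = -1064 + 52 \cdot 0 = -1064 + 0 = -1064$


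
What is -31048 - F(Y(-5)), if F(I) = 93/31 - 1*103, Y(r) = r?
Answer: -30948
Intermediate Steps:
F(I) = -100 (F(I) = 93*(1/31) - 103 = 3 - 103 = -100)
-31048 - F(Y(-5)) = -31048 - 1*(-100) = -31048 + 100 = -30948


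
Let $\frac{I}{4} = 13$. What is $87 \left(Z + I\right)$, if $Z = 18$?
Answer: $6090$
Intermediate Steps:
$I = 52$ ($I = 4 \cdot 13 = 52$)
$87 \left(Z + I\right) = 87 \left(18 + 52\right) = 87 \cdot 70 = 6090$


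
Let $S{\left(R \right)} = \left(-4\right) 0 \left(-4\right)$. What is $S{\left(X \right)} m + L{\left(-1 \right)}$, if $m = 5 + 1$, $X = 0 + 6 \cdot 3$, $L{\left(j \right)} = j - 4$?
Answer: $-5$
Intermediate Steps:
$L{\left(j \right)} = -4 + j$
$X = 18$ ($X = 0 + 18 = 18$)
$S{\left(R \right)} = 0$ ($S{\left(R \right)} = 0 \left(-4\right) = 0$)
$m = 6$
$S{\left(X \right)} m + L{\left(-1 \right)} = 0 \cdot 6 - 5 = 0 - 5 = -5$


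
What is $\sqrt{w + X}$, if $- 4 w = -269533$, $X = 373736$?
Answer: $\frac{3 \sqrt{196053}}{2} \approx 664.17$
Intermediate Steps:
$w = \frac{269533}{4}$ ($w = \left(- \frac{1}{4}\right) \left(-269533\right) = \frac{269533}{4} \approx 67383.0$)
$\sqrt{w + X} = \sqrt{\frac{269533}{4} + 373736} = \sqrt{\frac{1764477}{4}} = \frac{3 \sqrt{196053}}{2}$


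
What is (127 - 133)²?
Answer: 36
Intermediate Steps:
(127 - 133)² = (-6)² = 36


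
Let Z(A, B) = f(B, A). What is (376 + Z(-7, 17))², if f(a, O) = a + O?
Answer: 148996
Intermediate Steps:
f(a, O) = O + a
Z(A, B) = A + B
(376 + Z(-7, 17))² = (376 + (-7 + 17))² = (376 + 10)² = 386² = 148996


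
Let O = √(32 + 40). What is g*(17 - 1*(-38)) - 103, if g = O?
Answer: -103 + 330*√2 ≈ 363.69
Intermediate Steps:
O = 6*√2 (O = √72 = 6*√2 ≈ 8.4853)
g = 6*√2 ≈ 8.4853
g*(17 - 1*(-38)) - 103 = (6*√2)*(17 - 1*(-38)) - 103 = (6*√2)*(17 + 38) - 103 = (6*√2)*55 - 103 = 330*√2 - 103 = -103 + 330*√2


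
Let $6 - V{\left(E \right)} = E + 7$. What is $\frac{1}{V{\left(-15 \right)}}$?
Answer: $\frac{1}{14} \approx 0.071429$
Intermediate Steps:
$V{\left(E \right)} = -1 - E$ ($V{\left(E \right)} = 6 - \left(E + 7\right) = 6 - \left(7 + E\right) = -1 - E$)
$\frac{1}{V{\left(-15 \right)}} = \frac{1}{-1 - -15} = \frac{1}{-1 + 15} = \frac{1}{14}$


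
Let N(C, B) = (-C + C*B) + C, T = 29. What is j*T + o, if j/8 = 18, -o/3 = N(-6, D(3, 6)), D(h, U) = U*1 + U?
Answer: 4392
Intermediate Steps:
D(h, U) = 2*U (D(h, U) = U + U = 2*U)
N(C, B) = B*C (N(C, B) = (-C + B*C) + C = B*C)
o = 216 (o = -3*2*6*(-6) = -36*(-6) = -3*(-72) = 216)
j = 144 (j = 8*18 = 144)
j*T + o = 144*29 + 216 = 4176 + 216 = 4392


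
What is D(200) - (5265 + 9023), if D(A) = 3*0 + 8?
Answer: -14280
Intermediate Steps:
D(A) = 8 (D(A) = 0 + 8 = 8)
D(200) - (5265 + 9023) = 8 - (5265 + 9023) = 8 - 1*14288 = 8 - 14288 = -14280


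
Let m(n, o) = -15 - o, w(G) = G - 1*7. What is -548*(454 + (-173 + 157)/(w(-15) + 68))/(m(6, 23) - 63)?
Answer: 5717832/2323 ≈ 2461.4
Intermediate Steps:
w(G) = -7 + G (w(G) = G - 7 = -7 + G)
-548*(454 + (-173 + 157)/(w(-15) + 68))/(m(6, 23) - 63) = -548*(454 + (-173 + 157)/((-7 - 15) + 68))/((-15 - 1*23) - 63) = -548*(454 - 16/(-22 + 68))/((-15 - 23) - 63) = -548*(454 - 16/46)/(-38 - 63) = -548*(454 - 16*1/46)/(-101) = -548*(454 - 8/23)*(-1)/101 = -5717832*(-1)/(23*101) = -548*(-10434/2323) = 5717832/2323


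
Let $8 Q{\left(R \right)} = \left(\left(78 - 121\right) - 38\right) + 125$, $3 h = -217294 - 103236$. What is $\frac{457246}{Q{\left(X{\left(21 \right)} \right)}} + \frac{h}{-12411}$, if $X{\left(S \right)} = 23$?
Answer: $\frac{4864686638}{58509} \approx 83144.0$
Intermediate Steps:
$h = - \frac{320530}{3}$ ($h = \frac{-217294 - 103236}{3} = \frac{1}{3} \left(-320530\right) = - \frac{320530}{3} \approx -1.0684 \cdot 10^{5}$)
$Q{\left(R \right)} = \frac{11}{2}$ ($Q{\left(R \right)} = \frac{\left(\left(78 - 121\right) - 38\right) + 125}{8} = \frac{\left(-43 - 38\right) + 125}{8} = \frac{-81 + 125}{8} = \frac{1}{8} \cdot 44 = \frac{11}{2}$)
$\frac{457246}{Q{\left(X{\left(21 \right)} \right)}} + \frac{h}{-12411} = \frac{457246}{\frac{11}{2}} - \frac{320530}{3 \left(-12411\right)} = 457246 \cdot \frac{2}{11} - - \frac{45790}{5319} = \frac{914492}{11} + \frac{45790}{5319} = \frac{4864686638}{58509}$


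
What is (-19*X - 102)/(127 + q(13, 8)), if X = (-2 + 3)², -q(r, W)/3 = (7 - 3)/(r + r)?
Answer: -1573/1645 ≈ -0.95623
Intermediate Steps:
q(r, W) = -6/r (q(r, W) = -3*(7 - 3)/(r + r) = -12/(2*r) = -12*1/(2*r) = -6/r)
X = 1 (X = 1² = 1)
(-19*X - 102)/(127 + q(13, 8)) = (-19*1 - 102)/(127 - 6/13) = (-19 - 102)/(127 - 6*1/13) = -121/(127 - 6/13) = -121/1645/13 = -121*13/1645 = -1573/1645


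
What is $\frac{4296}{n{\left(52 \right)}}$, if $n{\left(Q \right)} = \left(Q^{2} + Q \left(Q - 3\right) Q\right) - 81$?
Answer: $\frac{4296}{135119} \approx 0.031794$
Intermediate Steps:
$n{\left(Q \right)} = -81 + Q^{2} + Q^{2} \left(-3 + Q\right)$ ($n{\left(Q \right)} = \left(Q^{2} + Q \left(-3 + Q\right) Q\right) - 81 = \left(Q^{2} + Q^{2} \left(-3 + Q\right)\right) - 81 = -81 + Q^{2} + Q^{2} \left(-3 + Q\right)$)
$\frac{4296}{n{\left(52 \right)}} = \frac{4296}{-81 + 52^{3} - 2 \cdot 52^{2}} = \frac{4296}{-81 + 140608 - 5408} = \frac{4296}{135119}$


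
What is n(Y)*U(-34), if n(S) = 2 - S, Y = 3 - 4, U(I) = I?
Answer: -102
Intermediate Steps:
Y = -1
n(Y)*U(-34) = (2 - 1*(-1))*(-34) = (2 + 1)*(-34) = 3*(-34) = -102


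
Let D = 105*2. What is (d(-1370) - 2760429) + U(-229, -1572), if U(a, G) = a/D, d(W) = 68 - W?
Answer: -579388339/210 ≈ -2.7590e+6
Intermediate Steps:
D = 210
U(a, G) = a/210
(d(-1370) - 2760429) + U(-229, -1572) = ((68 - 1*(-1370)) - 2760429) + (1/210)*(-229) = ((68 + 1370) - 2760429) - 229/210 = (1438 - 2760429) - 229/210 = -2758991 - 229/210 = -579388339/210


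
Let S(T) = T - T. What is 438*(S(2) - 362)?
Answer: -158556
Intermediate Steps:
S(T) = 0
438*(S(2) - 362) = 438*(0 - 362) = 438*(-362) = -158556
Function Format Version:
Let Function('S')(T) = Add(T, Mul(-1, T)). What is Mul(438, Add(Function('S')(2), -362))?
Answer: -158556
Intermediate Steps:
Function('S')(T) = 0
Mul(438, Add(Function('S')(2), -362)) = Mul(438, Add(0, -362)) = Mul(438, -362) = -158556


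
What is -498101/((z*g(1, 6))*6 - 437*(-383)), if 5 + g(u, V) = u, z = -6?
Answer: -498101/167515 ≈ -2.9735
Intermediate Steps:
g(u, V) = -5 + u
-498101/((z*g(1, 6))*6 - 437*(-383)) = -498101/(-6*(-5 + 1)*6 - 437*(-383)) = -498101/(-6*(-4)*6 + 167371) = -498101/(24*6 + 167371) = -498101/(144 + 167371) = -498101/167515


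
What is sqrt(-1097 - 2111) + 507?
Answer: 507 + 2*I*sqrt(802) ≈ 507.0 + 56.639*I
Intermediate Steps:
sqrt(-1097 - 2111) + 507 = sqrt(-3208) + 507 = 2*I*sqrt(802) + 507 = 507 + 2*I*sqrt(802)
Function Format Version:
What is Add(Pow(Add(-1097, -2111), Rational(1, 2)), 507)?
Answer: Add(507, Mul(2, I, Pow(802, Rational(1, 2)))) ≈ Add(507.00, Mul(56.639, I))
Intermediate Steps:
Add(Pow(Add(-1097, -2111), Rational(1, 2)), 507) = Add(Pow(-3208, Rational(1, 2)), 507) = Add(Mul(2, I, Pow(802, Rational(1, 2))), 507) = Add(507, Mul(2, I, Pow(802, Rational(1, 2))))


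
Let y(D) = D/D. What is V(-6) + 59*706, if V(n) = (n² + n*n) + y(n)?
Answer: 41727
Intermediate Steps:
y(D) = 1
V(n) = 1 + 2*n² (V(n) = (n² + n*n) + 1 = (n² + n²) + 1 = 2*n² + 1 = 1 + 2*n²)
V(-6) + 59*706 = (1 + 2*(-6)²) + 59*706 = (1 + 2*36) + 41654 = (1 + 72) + 41654 = 73 + 41654 = 41727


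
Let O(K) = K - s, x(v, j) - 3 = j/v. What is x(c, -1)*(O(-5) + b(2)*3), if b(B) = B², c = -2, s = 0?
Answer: 49/2 ≈ 24.500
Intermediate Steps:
x(v, j) = 3 + j/v
O(K) = K (O(K) = K - 1*0 = K + 0 = K)
x(c, -1)*(O(-5) + b(2)*3) = (3 - 1/(-2))*(-5 + 2²*3) = (3 - 1*(-½))*(-5 + 4*3) = (3 + ½)*(-5 + 12) = (7/2)*7 = 49/2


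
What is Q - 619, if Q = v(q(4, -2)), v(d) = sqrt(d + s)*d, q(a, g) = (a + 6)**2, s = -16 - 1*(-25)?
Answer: -619 + 100*sqrt(109) ≈ 425.03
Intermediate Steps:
s = 9 (s = -16 + 25 = 9)
q(a, g) = (6 + a)**2
v(d) = d*sqrt(9 + d) (v(d) = sqrt(d + 9)*d = sqrt(9 + d)*d = d*sqrt(9 + d))
Q = 100*sqrt(109) (Q = (6 + 4)**2*sqrt(9 + (6 + 4)**2) = 10**2*sqrt(9 + 10**2) = 100*sqrt(9 + 100) = 100*sqrt(109) ≈ 1044.0)
Q - 619 = 100*sqrt(109) - 619 = -619 + 100*sqrt(109)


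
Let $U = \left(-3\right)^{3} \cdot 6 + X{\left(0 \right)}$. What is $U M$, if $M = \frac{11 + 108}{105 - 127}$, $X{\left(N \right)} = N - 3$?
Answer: $\frac{1785}{2} \approx 892.5$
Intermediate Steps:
$X{\left(N \right)} = -3 + N$
$M = - \frac{119}{22}$ ($M = \frac{119}{-22} = 119 \left(- \frac{1}{22}\right) = - \frac{119}{22} \approx -5.4091$)
$U = -165$ ($U = \left(-3\right)^{3} \cdot 6 + \left(-3 + 0\right) = \left(-27\right) 6 - 3 = -162 - 3 = -165$)
$U M = \left(-165\right) \left(- \frac{119}{22}\right) = \frac{1785}{2}$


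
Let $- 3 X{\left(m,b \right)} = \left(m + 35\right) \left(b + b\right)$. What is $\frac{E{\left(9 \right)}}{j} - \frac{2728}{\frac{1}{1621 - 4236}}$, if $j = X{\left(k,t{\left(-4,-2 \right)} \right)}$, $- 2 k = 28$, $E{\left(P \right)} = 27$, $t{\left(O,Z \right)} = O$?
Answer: $\frac{399488347}{56} \approx 7.1337 \cdot 10^{6}$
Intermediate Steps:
$k = -14$ ($k = \left(- \frac{1}{2}\right) 28 = -14$)
$X{\left(m,b \right)} = - \frac{2 b \left(35 + m\right)}{3}$ ($X{\left(m,b \right)} = - \frac{\left(m + 35\right) \left(b + b\right)}{3} = - \frac{\left(35 + m\right) 2 b}{3} = - \frac{2 b \left(35 + m\right)}{3}$)
$j = 56$ ($j = \left(- \frac{2}{3}\right) \left(-4\right) \left(35 - 14\right) = \left(- \frac{2}{3}\right) \left(-4\right) 21 = 56$)
$\frac{E{\left(9 \right)}}{j} - \frac{2728}{\frac{1}{1621 - 4236}} = \frac{27}{56} - \frac{2728}{\frac{1}{1621 - 4236}} = 27 \cdot \frac{1}{56} - \frac{2728}{\frac{1}{-2615}} = \frac{27}{56} - \frac{2728}{- \frac{1}{2615}} = \frac{27}{56} - -7133720 = \frac{27}{56} + 7133720 = \frac{399488347}{56}$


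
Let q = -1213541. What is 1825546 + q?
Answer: 612005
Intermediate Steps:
1825546 + q = 1825546 - 1213541 = 612005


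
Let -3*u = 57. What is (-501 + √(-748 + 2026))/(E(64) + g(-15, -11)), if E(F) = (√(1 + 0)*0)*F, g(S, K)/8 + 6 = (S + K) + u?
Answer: 167/136 - √142/136 ≈ 1.1403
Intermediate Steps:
u = -19 (u = -⅓*57 = -19)
g(S, K) = -200 + 8*K + 8*S (g(S, K) = -48 + 8*((S + K) - 19) = -48 + 8*((K + S) - 19) = -48 + 8*(-19 + K + S) = -48 + (-152 + 8*K + 8*S) = -200 + 8*K + 8*S)
E(F) = 0 (E(F) = (√1*0)*F = (1*0)*F = 0*F = 0)
(-501 + √(-748 + 2026))/(E(64) + g(-15, -11)) = (-501 + √(-748 + 2026))/(0 + (-200 + 8*(-11) + 8*(-15))) = (-501 + √1278)/(0 + (-200 - 88 - 120)) = (-501 + 3*√142)/(0 - 408) = (-501 + 3*√142)/(-408) = (-501 + 3*√142)*(-1/408) = 167/136 - √142/136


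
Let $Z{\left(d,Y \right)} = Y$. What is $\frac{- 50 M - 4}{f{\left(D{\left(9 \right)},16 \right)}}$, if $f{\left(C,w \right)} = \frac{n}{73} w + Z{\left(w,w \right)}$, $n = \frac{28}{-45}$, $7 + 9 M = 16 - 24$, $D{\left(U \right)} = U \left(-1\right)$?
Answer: $\frac{130305}{26056} \approx 5.001$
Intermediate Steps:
$D{\left(U \right)} = - U$
$M = - \frac{5}{3}$ ($M = - \frac{7}{9} + \frac{16 - 24}{9} = - \frac{7}{9} + \frac{1}{9} \left(-8\right) = - \frac{7}{9} - \frac{8}{9} = - \frac{5}{3} \approx -1.6667$)
$n = - \frac{28}{45}$ ($n = 28 \left(- \frac{1}{45}\right) = - \frac{28}{45} \approx -0.62222$)
$f{\left(C,w \right)} = \frac{3257 w}{3285}$ ($f{\left(C,w \right)} = - \frac{28}{45 \cdot 73} w + w = \left(- \frac{28}{45}\right) \frac{1}{73} w + w = - \frac{28 w}{3285} + w = \frac{3257 w}{3285}$)
$\frac{- 50 M - 4}{f{\left(D{\left(9 \right)},16 \right)}} = \frac{\left(-50\right) \left(- \frac{5}{3}\right) - 4}{\frac{3257}{3285} \cdot 16} = \frac{\frac{250}{3} - 4}{\frac{52112}{3285}} = \frac{238}{3} \cdot \frac{3285}{52112} = \frac{130305}{26056}$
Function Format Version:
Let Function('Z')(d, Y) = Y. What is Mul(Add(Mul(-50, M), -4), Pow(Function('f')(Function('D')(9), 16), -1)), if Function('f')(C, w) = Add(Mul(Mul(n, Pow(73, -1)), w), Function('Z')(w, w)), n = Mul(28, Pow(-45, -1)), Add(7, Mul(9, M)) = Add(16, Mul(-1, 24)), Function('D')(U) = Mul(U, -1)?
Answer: Rational(130305, 26056) ≈ 5.0010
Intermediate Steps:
Function('D')(U) = Mul(-1, U)
M = Rational(-5, 3) (M = Add(Rational(-7, 9), Mul(Rational(1, 9), Add(16, Mul(-1, 24)))) = Add(Rational(-7, 9), Mul(Rational(1, 9), Add(16, -24))) = Add(Rational(-7, 9), Mul(Rational(1, 9), -8)) = Add(Rational(-7, 9), Rational(-8, 9)) = Rational(-5, 3) ≈ -1.6667)
n = Rational(-28, 45) (n = Mul(28, Rational(-1, 45)) = Rational(-28, 45) ≈ -0.62222)
Function('f')(C, w) = Mul(Rational(3257, 3285), w) (Function('f')(C, w) = Add(Mul(Mul(Rational(-28, 45), Pow(73, -1)), w), w) = Add(Mul(Mul(Rational(-28, 45), Rational(1, 73)), w), w) = Add(Mul(Rational(-28, 3285), w), w) = Mul(Rational(3257, 3285), w))
Mul(Add(Mul(-50, M), -4), Pow(Function('f')(Function('D')(9), 16), -1)) = Mul(Add(Mul(-50, Rational(-5, 3)), -4), Pow(Mul(Rational(3257, 3285), 16), -1)) = Mul(Add(Rational(250, 3), -4), Pow(Rational(52112, 3285), -1)) = Mul(Rational(238, 3), Rational(3285, 52112)) = Rational(130305, 26056)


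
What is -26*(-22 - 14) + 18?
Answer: 954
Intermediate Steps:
-26*(-22 - 14) + 18 = -26*(-36) + 18 = 936 + 18 = 954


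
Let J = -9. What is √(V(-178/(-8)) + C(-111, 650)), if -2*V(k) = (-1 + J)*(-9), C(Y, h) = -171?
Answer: 6*I*√6 ≈ 14.697*I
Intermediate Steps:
V(k) = -45 (V(k) = -(-1 - 9)*(-9)/2 = -(-5)*(-9) = -½*90 = -45)
√(V(-178/(-8)) + C(-111, 650)) = √(-45 - 171) = √(-216) = 6*I*√6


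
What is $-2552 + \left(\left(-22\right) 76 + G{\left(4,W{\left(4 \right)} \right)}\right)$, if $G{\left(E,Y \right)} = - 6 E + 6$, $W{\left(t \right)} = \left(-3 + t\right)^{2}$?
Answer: $-4242$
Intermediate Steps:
$G{\left(E,Y \right)} = 6 - 6 E$
$-2552 + \left(\left(-22\right) 76 + G{\left(4,W{\left(4 \right)} \right)}\right) = -2552 + \left(\left(-22\right) 76 + \left(6 - 24\right)\right) = -2552 + \left(-1672 + \left(6 - 24\right)\right) = -2552 - 1690 = -4242$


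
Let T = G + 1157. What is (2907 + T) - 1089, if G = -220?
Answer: 2755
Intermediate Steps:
T = 937 (T = -220 + 1157 = 937)
(2907 + T) - 1089 = (2907 + 937) - 1089 = 3844 - 1089 = 2755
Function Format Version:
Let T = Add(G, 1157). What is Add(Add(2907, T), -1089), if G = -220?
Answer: 2755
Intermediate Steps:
T = 937 (T = Add(-220, 1157) = 937)
Add(Add(2907, T), -1089) = Add(Add(2907, 937), -1089) = Add(3844, -1089) = 2755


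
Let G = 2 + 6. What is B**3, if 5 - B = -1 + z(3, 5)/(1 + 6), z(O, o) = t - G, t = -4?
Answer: 157464/343 ≈ 459.08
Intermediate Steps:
G = 8
z(O, o) = -12 (z(O, o) = -4 - 1*8 = -4 - 8 = -12)
B = 54/7 (B = 5 - (-1 - 12/(1 + 6)) = 5 - (-1 - 12/7) = 5 - 1*(-19/7) = 5 + 19/7 = 54/7 ≈ 7.7143)
B**3 = (54/7)**3 = 157464/343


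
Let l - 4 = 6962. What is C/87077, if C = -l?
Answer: -6966/87077 ≈ -0.079998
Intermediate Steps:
l = 6966 (l = 4 + 6962 = 6966)
C = -6966 (C = -1*6966 = -6966)
C/87077 = -6966/87077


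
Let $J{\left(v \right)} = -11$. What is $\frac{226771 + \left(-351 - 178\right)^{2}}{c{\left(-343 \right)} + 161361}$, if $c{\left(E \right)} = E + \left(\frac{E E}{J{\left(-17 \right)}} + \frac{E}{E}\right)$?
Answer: $\frac{1393183}{413390} \approx 3.3701$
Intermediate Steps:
$c{\left(E \right)} = 1 + E - \frac{E^{2}}{11}$ ($c{\left(E \right)} = E + \left(\frac{E E}{-11} + \frac{E}{E}\right) = E + \left(E^{2} \left(- \frac{1}{11}\right) + 1\right) = E - \left(-1 + \frac{E^{2}}{11}\right) = 1 + E - \frac{E^{2}}{11}$)
$\frac{226771 + \left(-351 - 178\right)^{2}}{c{\left(-343 \right)} + 161361} = \frac{226771 + \left(-351 - 178\right)^{2}}{\left(1 - 343 - \frac{\left(-343\right)^{2}}{11}\right) + 161361} = \frac{226771 + \left(-529\right)^{2}}{\left(1 - 343 - \frac{117649}{11}\right) + 161361} = \frac{226771 + 279841}{\left(1 - 343 - \frac{117649}{11}\right) + 161361} = \frac{506612}{- \frac{121411}{11} + 161361} = \frac{506612}{\frac{1653560}{11}} = 506612 \cdot \frac{11}{1653560} = \frac{1393183}{413390}$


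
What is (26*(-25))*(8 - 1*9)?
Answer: 650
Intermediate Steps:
(26*(-25))*(8 - 1*9) = -650*(8 - 9) = -650*(-1) = 650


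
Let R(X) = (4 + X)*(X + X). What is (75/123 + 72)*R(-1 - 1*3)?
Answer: 0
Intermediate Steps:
R(X) = 2*X*(4 + X) (R(X) = (4 + X)*(2*X) = 2*X*(4 + X))
(75/123 + 72)*R(-1 - 1*3) = (75/123 + 72)*(2*(-1 - 1*3)*(4 + (-1 - 1*3))) = (75*(1/123) + 72)*(2*(-1 - 3)*(4 + (-1 - 3))) = (25/41 + 72)*(2*(-4)*(4 - 4)) = 2977*(2*(-4)*0)/41 = (2977/41)*0 = 0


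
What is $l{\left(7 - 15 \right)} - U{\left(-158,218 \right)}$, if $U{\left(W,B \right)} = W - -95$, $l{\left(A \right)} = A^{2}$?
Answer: $127$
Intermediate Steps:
$U{\left(W,B \right)} = 95 + W$ ($U{\left(W,B \right)} = W + 95 = 95 + W$)
$l{\left(7 - 15 \right)} - U{\left(-158,218 \right)} = \left(7 - 15\right)^{2} - \left(95 - 158\right) = \left(7 - 15\right)^{2} - -63 = \left(-8\right)^{2} + 63 = 64 + 63 = 127$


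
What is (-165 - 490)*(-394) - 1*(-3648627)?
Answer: 3906697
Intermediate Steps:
(-165 - 490)*(-394) - 1*(-3648627) = -655*(-394) + 3648627 = 258070 + 3648627 = 3906697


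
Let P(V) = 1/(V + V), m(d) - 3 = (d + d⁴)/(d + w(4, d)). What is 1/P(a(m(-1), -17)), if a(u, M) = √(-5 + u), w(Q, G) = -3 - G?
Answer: 2*I*√2 ≈ 2.8284*I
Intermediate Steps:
m(d) = 3 - d/3 - d⁴/3 (m(d) = 3 + (d + d⁴)/(d + (-3 - d)) = 3 + (d + d⁴)/(-3) = 3 + (d + d⁴)*(-⅓) = 3 + (-d/3 - d⁴/3) = 3 - d/3 - d⁴/3)
P(V) = 1/(2*V)
1/P(a(m(-1), -17)) = 1/(1/(2*(√(-5 + (3 - ⅓*(-1) - ⅓*(-1)⁴))))) = 1/(1/(2*(√(-5 + (3 + ⅓ - ⅓*1))))) = 1/(1/(2*(√(-5 + (3 + ⅓ - ⅓))))) = 1/(1/(2*(√(-5 + 3)))) = 1/(1/(2*(√(-2)))) = 1/(1/(2*((I*√2)))) = 1/((-I*√2/2)/2) = 1/(-I*√2/4) = 2*I*√2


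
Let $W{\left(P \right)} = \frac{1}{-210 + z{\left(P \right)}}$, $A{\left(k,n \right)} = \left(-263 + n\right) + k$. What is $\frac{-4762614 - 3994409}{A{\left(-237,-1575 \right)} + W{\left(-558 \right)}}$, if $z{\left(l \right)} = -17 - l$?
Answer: $\frac{2898574613}{686824} \approx 4220.3$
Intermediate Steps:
$A{\left(k,n \right)} = -263 + k + n$
$W{\left(P \right)} = \frac{1}{-227 - P}$ ($W{\left(P \right)} = \frac{1}{-210 - \left(17 + P\right)} = \frac{1}{-227 - P}$)
$\frac{-4762614 - 3994409}{A{\left(-237,-1575 \right)} + W{\left(-558 \right)}} = \frac{-4762614 - 3994409}{\left(-263 - 237 - 1575\right) - \frac{1}{227 - 558}} = - \frac{8757023}{-2075 - \frac{1}{-331}} = - \frac{8757023}{-2075 - - \frac{1}{331}} = - \frac{8757023}{-2075 + \frac{1}{331}} = - \frac{8757023}{- \frac{686824}{331}} = \left(-8757023\right) \left(- \frac{331}{686824}\right) = \frac{2898574613}{686824}$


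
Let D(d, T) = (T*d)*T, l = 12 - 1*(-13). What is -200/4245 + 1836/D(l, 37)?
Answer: 189764/29057025 ≈ 0.0065307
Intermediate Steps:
l = 25 (l = 12 + 13 = 25)
D(d, T) = d*T²
-200/4245 + 1836/D(l, 37) = -200/4245 + 1836/((25*37²)) = -200*1/4245 + 1836/((25*1369)) = -40/849 + 1836/34225 = 189764/29057025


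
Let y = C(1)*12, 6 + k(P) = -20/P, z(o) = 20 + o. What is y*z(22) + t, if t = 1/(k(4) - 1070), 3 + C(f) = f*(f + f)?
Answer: -544825/1081 ≈ -504.00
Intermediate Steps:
C(f) = -3 + 2*f**2 (C(f) = -3 + f*(f + f) = -3 + f*(2*f) = -3 + 2*f**2)
k(P) = -6 - 20/P
t = -1/1081 (t = 1/((-6 - 20/4) - 1070) = 1/((-6 - 20*1/4) - 1070) = 1/((-6 - 5) - 1070) = 1/(-11 - 1070) = 1/(-1081) = -1/1081 ≈ -0.00092507)
y = -12 (y = (-3 + 2*1**2)*12 = (-3 + 2*1)*12 = (-3 + 2)*12 = -1*12 = -12)
y*z(22) + t = -12*(20 + 22) - 1/1081 = -12*42 - 1/1081 = -504 - 1/1081 = -544825/1081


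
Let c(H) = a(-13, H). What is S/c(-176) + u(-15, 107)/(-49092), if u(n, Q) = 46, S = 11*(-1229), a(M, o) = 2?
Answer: -82959355/12273 ≈ -6759.5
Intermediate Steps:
c(H) = 2
S = -13519
S/c(-176) + u(-15, 107)/(-49092) = -13519/2 + 46/(-49092) = -13519*½ + 46*(-1/49092) = -13519/2 - 23/24546 = -82959355/12273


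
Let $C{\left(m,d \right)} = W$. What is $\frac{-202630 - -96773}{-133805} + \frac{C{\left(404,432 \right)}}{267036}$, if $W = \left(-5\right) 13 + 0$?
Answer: $\frac{4036990361}{5104393140} \approx 0.79089$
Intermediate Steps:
$W = -65$ ($W = -65 + 0 = -65$)
$C{\left(m,d \right)} = -65$
$\frac{-202630 - -96773}{-133805} + \frac{C{\left(404,432 \right)}}{267036} = \frac{-202630 - -96773}{-133805} - \frac{65}{267036} = \left(-202630 + 96773\right) \left(- \frac{1}{133805}\right) - \frac{65}{267036} = \left(-105857\right) \left(- \frac{1}{133805}\right) - \frac{65}{267036} = \frac{105857}{133805} - \frac{65}{267036} = \frac{4036990361}{5104393140}$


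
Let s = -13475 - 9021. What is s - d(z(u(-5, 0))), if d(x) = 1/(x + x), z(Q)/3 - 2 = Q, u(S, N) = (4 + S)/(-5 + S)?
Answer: -1417253/63 ≈ -22496.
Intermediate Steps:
u(S, N) = (4 + S)/(-5 + S)
z(Q) = 6 + 3*Q
d(x) = 1/(2*x)
s = -22496
s - d(z(u(-5, 0))) = -22496 - 1/(2*(6 + 3*((4 - 5)/(-5 - 5)))) = -22496 - 1/(2*(6 + 3*(-1/(-10)))) = -22496 - 1/(2*(6 + 3*(-⅒*(-1)))) = -22496 - 1/(2*(6 + 3*(⅒))) = -22496 - 1/(2*(6 + 3/10)) = -22496 - 1/(2*63/10) = -22496 - 10/(2*63) = -22496 - 1*5/63 = -22496 - 5/63 = -1417253/63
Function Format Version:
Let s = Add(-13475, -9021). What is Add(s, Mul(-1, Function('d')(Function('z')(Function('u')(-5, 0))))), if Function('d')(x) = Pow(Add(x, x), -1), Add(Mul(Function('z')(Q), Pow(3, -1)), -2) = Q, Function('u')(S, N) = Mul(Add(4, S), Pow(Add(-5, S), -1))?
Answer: Rational(-1417253, 63) ≈ -22496.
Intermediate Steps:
Function('u')(S, N) = Mul(Pow(Add(-5, S), -1), Add(4, S))
Function('z')(Q) = Add(6, Mul(3, Q))
Function('d')(x) = Mul(Rational(1, 2), Pow(x, -1)) (Function('d')(x) = Pow(Mul(2, x), -1) = Mul(Rational(1, 2), Pow(x, -1)))
s = -22496
Add(s, Mul(-1, Function('d')(Function('z')(Function('u')(-5, 0))))) = Add(-22496, Mul(-1, Mul(Rational(1, 2), Pow(Add(6, Mul(3, Mul(Pow(Add(-5, -5), -1), Add(4, -5)))), -1)))) = Add(-22496, Mul(-1, Mul(Rational(1, 2), Pow(Add(6, Mul(3, Mul(Pow(-10, -1), -1))), -1)))) = Add(-22496, Mul(-1, Mul(Rational(1, 2), Pow(Add(6, Mul(3, Mul(Rational(-1, 10), -1))), -1)))) = Add(-22496, Mul(-1, Mul(Rational(1, 2), Pow(Add(6, Mul(3, Rational(1, 10))), -1)))) = Add(-22496, Mul(-1, Mul(Rational(1, 2), Pow(Add(6, Rational(3, 10)), -1)))) = Add(-22496, Mul(-1, Mul(Rational(1, 2), Pow(Rational(63, 10), -1)))) = Add(-22496, Mul(-1, Mul(Rational(1, 2), Rational(10, 63)))) = Add(-22496, Mul(-1, Rational(5, 63))) = Add(-22496, Rational(-5, 63)) = Rational(-1417253, 63)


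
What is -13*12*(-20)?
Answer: 3120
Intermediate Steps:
-13*12*(-20) = -156*(-20) = 3120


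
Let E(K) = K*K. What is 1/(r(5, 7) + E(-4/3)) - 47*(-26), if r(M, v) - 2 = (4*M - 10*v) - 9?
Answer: 607325/497 ≈ 1222.0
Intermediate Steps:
r(M, v) = -7 - 10*v + 4*M (r(M, v) = 2 + ((4*M - 10*v) - 9) = 2 + ((-10*v + 4*M) - 9) = 2 + (-9 - 10*v + 4*M) = -7 - 10*v + 4*M)
E(K) = K**2
1/(r(5, 7) + E(-4/3)) - 47*(-26) = 1/((-7 - 10*7 + 4*5) + (-4/3)**2) - 47*(-26) = 1/((-7 - 70 + 20) + (-4*1/3)**2) + 1222 = 1/(-57 + (-4/3)**2) + 1222 = 1/(-57 + 16/9) + 1222 = 1/(-497/9) + 1222 = -9/497 + 1222 = 607325/497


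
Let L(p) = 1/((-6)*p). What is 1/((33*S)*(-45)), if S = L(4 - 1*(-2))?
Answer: 4/165 ≈ 0.024242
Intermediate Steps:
L(p) = -1/(6*p)
S = -1/36 (S = -1/(6*(4 - 1*(-2))) = -1/(6*(4 + 2)) = -1/6/6 = -1/6*1/6 = -1/36 ≈ -0.027778)
1/((33*S)*(-45)) = 1/((33*(-1/36))*(-45)) = 1/(-11/12*(-45)) = 1/(165/4) = 4/165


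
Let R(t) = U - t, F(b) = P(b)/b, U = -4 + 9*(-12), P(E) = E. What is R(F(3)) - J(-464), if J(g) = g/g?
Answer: -114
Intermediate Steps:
J(g) = 1
U = -112 (U = -4 - 108 = -112)
F(b) = 1 (F(b) = b/b = 1)
R(t) = -112 - t
R(F(3)) - J(-464) = (-112 - 1*1) - 1*1 = (-112 - 1) - 1 = -113 - 1 = -114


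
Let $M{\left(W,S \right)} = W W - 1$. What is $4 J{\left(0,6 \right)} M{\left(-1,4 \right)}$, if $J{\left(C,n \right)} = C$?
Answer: $0$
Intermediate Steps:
$M{\left(W,S \right)} = -1 + W^{2}$ ($M{\left(W,S \right)} = W^{2} - 1 = -1 + W^{2}$)
$4 J{\left(0,6 \right)} M{\left(-1,4 \right)} = 4 \cdot 0 \left(-1 + \left(-1\right)^{2}\right) = 0 \left(-1 + 1\right) = 0 \cdot 0 = 0$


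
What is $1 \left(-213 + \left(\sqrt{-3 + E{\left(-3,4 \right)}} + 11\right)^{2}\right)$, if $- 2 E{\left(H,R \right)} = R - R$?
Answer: $-95 + 22 i \sqrt{3} \approx -95.0 + 38.105 i$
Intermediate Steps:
$E{\left(H,R \right)} = 0$ ($E{\left(H,R \right)} = - \frac{R - R}{2} = \left(- \frac{1}{2}\right) 0 = 0$)
$1 \left(-213 + \left(\sqrt{-3 + E{\left(-3,4 \right)}} + 11\right)^{2}\right) = 1 \left(-213 + \left(\sqrt{-3 + 0} + 11\right)^{2}\right) = 1 \left(-213 + \left(\sqrt{-3} + 11\right)^{2}\right) = 1 \left(-213 + \left(i \sqrt{3} + 11\right)^{2}\right) = 1 \left(-213 + \left(11 + i \sqrt{3}\right)^{2}\right) = -213 + \left(11 + i \sqrt{3}\right)^{2}$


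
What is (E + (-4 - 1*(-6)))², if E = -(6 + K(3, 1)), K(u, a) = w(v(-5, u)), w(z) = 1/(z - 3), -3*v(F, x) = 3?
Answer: 225/16 ≈ 14.063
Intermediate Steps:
v(F, x) = -1 (v(F, x) = -⅓*3 = -1)
w(z) = 1/(-3 + z)
K(u, a) = -¼ (K(u, a) = 1/(-3 - 1) = 1/(-4) = -¼)
E = -23/4 (E = -(6 - ¼) = -1*23/4 = -23/4 ≈ -5.7500)
(E + (-4 - 1*(-6)))² = (-23/4 + (-4 - 1*(-6)))² = (-23/4 + (-4 + 6))² = (-23/4 + 2)² = (-15/4)² = 225/16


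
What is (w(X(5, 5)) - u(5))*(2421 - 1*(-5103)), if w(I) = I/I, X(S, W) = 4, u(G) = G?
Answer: -30096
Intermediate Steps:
w(I) = 1
(w(X(5, 5)) - u(5))*(2421 - 1*(-5103)) = (1 - 1*5)*(2421 - 1*(-5103)) = (1 - 5)*(2421 + 5103) = -4*7524 = -30096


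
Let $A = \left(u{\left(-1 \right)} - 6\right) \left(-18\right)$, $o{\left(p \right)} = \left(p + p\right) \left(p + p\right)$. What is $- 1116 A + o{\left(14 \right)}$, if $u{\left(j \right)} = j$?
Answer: $-139832$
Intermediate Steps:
$o{\left(p \right)} = 4 p^{2}$ ($o{\left(p \right)} = 2 p 2 p = 4 p^{2}$)
$A = 126$ ($A = \left(-1 - 6\right) \left(-18\right) = \left(-7\right) \left(-18\right) = 126$)
$- 1116 A + o{\left(14 \right)} = \left(-1116\right) 126 + 4 \cdot 14^{2} = -140616 + 4 \cdot 196 = -140616 + 784 = -139832$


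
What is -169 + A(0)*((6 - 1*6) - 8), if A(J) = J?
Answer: -169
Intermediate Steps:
-169 + A(0)*((6 - 1*6) - 8) = -169 + 0*((6 - 1*6) - 8) = -169 + 0*((6 - 6) - 8) = -169 + 0*(0 - 8) = -169 + 0*(-8) = -169 + 0 = -169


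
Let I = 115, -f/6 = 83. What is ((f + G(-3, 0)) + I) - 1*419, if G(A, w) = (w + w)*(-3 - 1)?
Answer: -802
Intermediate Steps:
G(A, w) = -8*w (G(A, w) = (2*w)*(-4) = -8*w)
f = -498 (f = -6*83 = -498)
((f + G(-3, 0)) + I) - 1*419 = ((-498 - 8*0) + 115) - 1*419 = ((-498 + 0) + 115) - 419 = (-498 + 115) - 419 = -383 - 419 = -802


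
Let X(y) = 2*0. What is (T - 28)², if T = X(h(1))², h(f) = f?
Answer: 784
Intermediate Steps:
X(y) = 0
T = 0 (T = 0² = 0)
(T - 28)² = (0 - 28)² = (-28)² = 784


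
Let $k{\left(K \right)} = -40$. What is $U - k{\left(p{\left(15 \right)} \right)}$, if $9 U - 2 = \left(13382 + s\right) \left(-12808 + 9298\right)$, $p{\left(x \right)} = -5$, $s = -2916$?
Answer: $- \frac{36735298}{9} \approx -4.0817 \cdot 10^{6}$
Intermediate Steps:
$U = - \frac{36735658}{9}$ ($U = \frac{2}{9} + \frac{\left(13382 - 2916\right) \left(-12808 + 9298\right)}{9} = \frac{2}{9} + \frac{10466 \left(-3510\right)}{9} = \frac{2}{9} + \frac{1}{9} \left(-36735660\right) = \frac{2}{9} - 4081740 = - \frac{36735658}{9} \approx -4.0817 \cdot 10^{6}$)
$U - k{\left(p{\left(15 \right)} \right)} = - \frac{36735658}{9} - -40 = - \frac{36735658}{9} + 40 = - \frac{36735298}{9}$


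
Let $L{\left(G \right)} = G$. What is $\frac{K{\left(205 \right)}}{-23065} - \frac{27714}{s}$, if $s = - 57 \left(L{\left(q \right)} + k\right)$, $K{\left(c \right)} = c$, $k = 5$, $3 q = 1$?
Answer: $\frac{63916109}{701176} \approx 91.156$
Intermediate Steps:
$q = \frac{1}{3}$ ($q = \frac{1}{3} \cdot 1 = \frac{1}{3} \approx 0.33333$)
$s = -304$ ($s = - 57 \left(\frac{1}{3} + 5\right) = \left(-57\right) \frac{16}{3} = -304$)
$\frac{K{\left(205 \right)}}{-23065} - \frac{27714}{s} = \frac{205}{-23065} - \frac{27714}{-304} = 205 \left(- \frac{1}{23065}\right) - - \frac{13857}{152} = - \frac{41}{4613} + \frac{13857}{152} = \frac{63916109}{701176}$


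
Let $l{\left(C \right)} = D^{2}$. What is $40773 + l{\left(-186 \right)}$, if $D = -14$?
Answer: $40969$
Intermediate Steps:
$l{\left(C \right)} = 196$ ($l{\left(C \right)} = \left(-14\right)^{2} = 196$)
$40773 + l{\left(-186 \right)} = 40773 + 196 = 40969$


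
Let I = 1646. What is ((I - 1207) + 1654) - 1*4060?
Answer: -1967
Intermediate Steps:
((I - 1207) + 1654) - 1*4060 = ((1646 - 1207) + 1654) - 1*4060 = (439 + 1654) - 4060 = 2093 - 4060 = -1967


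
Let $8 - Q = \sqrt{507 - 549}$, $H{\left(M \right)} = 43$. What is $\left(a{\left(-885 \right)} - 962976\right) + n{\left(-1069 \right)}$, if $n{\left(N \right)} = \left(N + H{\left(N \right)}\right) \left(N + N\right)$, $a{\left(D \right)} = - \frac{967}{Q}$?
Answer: $\frac{65218568}{53} - \frac{967 i \sqrt{42}}{106} \approx 1.2305 \cdot 10^{6} - 59.121 i$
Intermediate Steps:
$Q = 8 - i \sqrt{42}$ ($Q = 8 - \sqrt{507 - 549} = 8 - \sqrt{-42} = 8 - i \sqrt{42} \approx 8.0 - 6.4807 i$)
$a{\left(D \right)} = - \frac{967}{8 - i \sqrt{42}}$
$n{\left(N \right)} = 2 N \left(43 + N\right)$ ($n{\left(N \right)} = \left(N + 43\right) \left(N + N\right) = \left(43 + N\right) 2 N = 2 N \left(43 + N\right)$)
$\left(a{\left(-885 \right)} - 962976\right) + n{\left(-1069 \right)} = \left(\left(- \frac{3868}{53} - \frac{967 i \sqrt{42}}{106}\right) - 962976\right) + 2 \left(-1069\right) \left(43 - 1069\right) = \left(- \frac{51041596}{53} - \frac{967 i \sqrt{42}}{106}\right) + 2 \left(-1069\right) \left(-1026\right) = \left(- \frac{51041596}{53} - \frac{967 i \sqrt{42}}{106}\right) + 2193588 = \frac{65218568}{53} - \frac{967 i \sqrt{42}}{106}$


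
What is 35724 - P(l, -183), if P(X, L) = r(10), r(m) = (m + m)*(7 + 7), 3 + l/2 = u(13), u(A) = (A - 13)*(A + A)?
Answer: 35444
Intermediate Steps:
u(A) = 2*A*(-13 + A) (u(A) = (-13 + A)*(2*A) = 2*A*(-13 + A))
l = -6 (l = -6 + 2*(2*13*(-13 + 13)) = -6 + 2*(2*13*0) = -6 + 2*0 = -6 + 0 = -6)
r(m) = 28*m (r(m) = (2*m)*14 = 28*m)
P(X, L) = 280 (P(X, L) = 28*10 = 280)
35724 - P(l, -183) = 35724 - 1*280 = 35724 - 280 = 35444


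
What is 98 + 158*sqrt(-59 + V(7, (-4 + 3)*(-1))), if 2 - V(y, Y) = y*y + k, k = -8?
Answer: 98 + 1106*I*sqrt(2) ≈ 98.0 + 1564.1*I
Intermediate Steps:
V(y, Y) = 10 - y**2 (V(y, Y) = 2 - (y*y - 8) = 2 - (y**2 - 8) = 2 - (-8 + y**2) = 2 + (8 - y**2) = 10 - y**2)
98 + 158*sqrt(-59 + V(7, (-4 + 3)*(-1))) = 98 + 158*sqrt(-59 + (10 - 1*7**2)) = 98 + 158*sqrt(-59 + (10 - 1*49)) = 98 + 158*sqrt(-59 + (10 - 49)) = 98 + 158*sqrt(-59 - 39) = 98 + 158*sqrt(-98) = 98 + 158*(7*I*sqrt(2)) = 98 + 1106*I*sqrt(2)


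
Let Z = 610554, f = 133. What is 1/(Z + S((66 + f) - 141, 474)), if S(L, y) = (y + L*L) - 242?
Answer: 1/614150 ≈ 1.6283e-6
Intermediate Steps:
S(L, y) = -242 + y + L**2 (S(L, y) = (y + L**2) - 242 = -242 + y + L**2)
1/(Z + S((66 + f) - 141, 474)) = 1/(610554 + (-242 + 474 + ((66 + 133) - 141)**2)) = 1/(610554 + (-242 + 474 + (199 - 141)**2)) = 1/(610554 + (-242 + 474 + 58**2)) = 1/(610554 + (-242 + 474 + 3364)) = 1/(610554 + 3596) = 1/614150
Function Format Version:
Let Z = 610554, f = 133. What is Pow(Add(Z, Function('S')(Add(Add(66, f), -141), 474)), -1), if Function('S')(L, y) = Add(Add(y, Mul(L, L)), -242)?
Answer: Rational(1, 614150) ≈ 1.6283e-6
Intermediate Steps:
Function('S')(L, y) = Add(-242, y, Pow(L, 2)) (Function('S')(L, y) = Add(Add(y, Pow(L, 2)), -242) = Add(-242, y, Pow(L, 2)))
Pow(Add(Z, Function('S')(Add(Add(66, f), -141), 474)), -1) = Pow(Add(610554, Add(-242, 474, Pow(Add(Add(66, 133), -141), 2))), -1) = Pow(Add(610554, Add(-242, 474, Pow(Add(199, -141), 2))), -1) = Pow(Add(610554, Add(-242, 474, Pow(58, 2))), -1) = Pow(Add(610554, Add(-242, 474, 3364)), -1) = Pow(Add(610554, 3596), -1) = Pow(614150, -1) = Rational(1, 614150)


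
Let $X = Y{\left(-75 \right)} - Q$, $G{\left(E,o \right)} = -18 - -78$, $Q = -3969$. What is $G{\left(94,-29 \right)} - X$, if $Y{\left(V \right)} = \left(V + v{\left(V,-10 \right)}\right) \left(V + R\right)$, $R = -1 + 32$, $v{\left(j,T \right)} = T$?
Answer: $-7649$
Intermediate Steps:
$R = 31$
$G{\left(E,o \right)} = 60$ ($G{\left(E,o \right)} = -18 + 78 = 60$)
$Y{\left(V \right)} = \left(-10 + V\right) \left(31 + V\right)$ ($Y{\left(V \right)} = \left(V - 10\right) \left(V + 31\right) = \left(-10 + V\right) \left(31 + V\right)$)
$X = 7709$ ($X = \left(-310 + \left(-75\right)^{2} + 21 \left(-75\right)\right) - -3969 = \left(-310 + 5625 - 1575\right) + 3969 = 3740 + 3969 = 7709$)
$G{\left(94,-29 \right)} - X = 60 - 7709 = -7649$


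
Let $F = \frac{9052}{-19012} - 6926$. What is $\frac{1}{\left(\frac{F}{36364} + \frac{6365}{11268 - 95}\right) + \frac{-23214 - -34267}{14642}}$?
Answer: $\frac{14137729534027036}{16033371783531601} \approx 0.88177$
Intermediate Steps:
$F = - \frac{32921541}{4753}$ ($F = 9052 \left(- \frac{1}{19012}\right) - 6926 = - \frac{2263}{4753} - 6926 = - \frac{32921541}{4753} \approx -6926.5$)
$\frac{1}{\left(\frac{F}{36364} + \frac{6365}{11268 - 95}\right) + \frac{-23214 - -34267}{14642}} = \frac{1}{\left(- \frac{32921541}{4753 \cdot 36364} + \frac{6365}{11268 - 95}\right) + \frac{-23214 - -34267}{14642}} = \frac{1}{\left(\left(- \frac{32921541}{4753}\right) \frac{1}{36364} + \frac{6365}{11173}\right) + \left(-23214 + 34267\right) \frac{1}{14642}} = \frac{1}{\left(- \frac{32921541}{172838092} + 6365 \cdot \frac{1}{11173}\right) + 11053 \cdot \frac{1}{14642}} = \frac{1}{\left(- \frac{32921541}{172838092} + \frac{6365}{11173}\right) + \frac{11053}{14642}} = \frac{1}{\frac{732282077987}{1931120001916} + \frac{11053}{14642}} = \frac{1}{\frac{16033371783531601}{14137729534027036}} = \frac{14137729534027036}{16033371783531601}$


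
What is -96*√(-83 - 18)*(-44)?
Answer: 4224*I*√101 ≈ 42451.0*I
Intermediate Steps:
-96*√(-83 - 18)*(-44) = -96*I*√101*(-44) = 4224*I*√101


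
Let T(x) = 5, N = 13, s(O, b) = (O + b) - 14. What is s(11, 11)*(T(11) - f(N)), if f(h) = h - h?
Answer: 40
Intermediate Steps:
s(O, b) = -14 + O + b
f(h) = 0
s(11, 11)*(T(11) - f(N)) = (-14 + 11 + 11)*(5 - 1*0) = 8*(5 + 0) = 8*5 = 40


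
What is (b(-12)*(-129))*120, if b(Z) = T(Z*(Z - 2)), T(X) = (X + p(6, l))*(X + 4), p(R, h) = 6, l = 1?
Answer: -463285440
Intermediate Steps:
T(X) = (4 + X)*(6 + X) (T(X) = (X + 6)*(X + 4) = (6 + X)*(4 + X) = (4 + X)*(6 + X))
b(Z) = 24 + Z²*(-2 + Z)² + 10*Z*(-2 + Z) (b(Z) = 24 + (Z*(Z - 2))² + 10*(Z*(Z - 2)) = 24 + (Z*(-2 + Z))² + 10*(Z*(-2 + Z)) = 24 + Z²*(-2 + Z)² + 10*Z*(-2 + Z))
(b(-12)*(-129))*120 = ((24 + (-12)²*(-2 - 12)² + 10*(-12)*(-2 - 12))*(-129))*120 = ((24 + 144*(-14)² + 10*(-12)*(-14))*(-129))*120 = ((24 + 144*196 + 1680)*(-129))*120 = ((24 + 28224 + 1680)*(-129))*120 = (29928*(-129))*120 = -3860712*120 = -463285440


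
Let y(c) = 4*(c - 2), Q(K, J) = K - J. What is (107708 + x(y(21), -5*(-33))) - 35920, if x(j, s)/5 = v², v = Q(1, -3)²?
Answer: 73068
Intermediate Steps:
y(c) = -8 + 4*c (y(c) = 4*(-2 + c) = -8 + 4*c)
v = 16 (v = (1 - 1*(-3))² = (1 + 3)² = 4² = 16)
x(j, s) = 1280 (x(j, s) = 5*16² = 5*256 = 1280)
(107708 + x(y(21), -5*(-33))) - 35920 = (107708 + 1280) - 35920 = 108988 - 35920 = 73068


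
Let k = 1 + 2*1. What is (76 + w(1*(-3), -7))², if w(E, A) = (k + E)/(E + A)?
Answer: 5776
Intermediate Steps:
k = 3 (k = 1 + 2 = 3)
w(E, A) = (3 + E)/(A + E) (w(E, A) = (3 + E)/(E + A) = (3 + E)/(A + E))
(76 + w(1*(-3), -7))² = (76 + (3 + 1*(-3))/(-7 + 1*(-3)))² = (76 + (3 - 3)/(-7 - 3))² = (76 + 0/(-10))² = (76 - ⅒*0)² = (76 + 0)² = 76² = 5776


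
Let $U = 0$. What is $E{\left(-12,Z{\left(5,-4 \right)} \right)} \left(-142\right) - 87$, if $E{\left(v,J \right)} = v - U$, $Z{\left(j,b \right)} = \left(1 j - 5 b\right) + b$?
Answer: $1617$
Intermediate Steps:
$Z{\left(j,b \right)} = j - 4 b$ ($Z{\left(j,b \right)} = \left(j - 5 b\right) + b = j - 4 b$)
$E{\left(v,J \right)} = v$ ($E{\left(v,J \right)} = v - 0 = v + 0 = v$)
$E{\left(-12,Z{\left(5,-4 \right)} \right)} \left(-142\right) - 87 = \left(-12\right) \left(-142\right) - 87 = 1704 - 87 = 1617$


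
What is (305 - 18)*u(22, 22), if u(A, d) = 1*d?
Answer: 6314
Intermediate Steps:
u(A, d) = d
(305 - 18)*u(22, 22) = (305 - 18)*22 = 287*22 = 6314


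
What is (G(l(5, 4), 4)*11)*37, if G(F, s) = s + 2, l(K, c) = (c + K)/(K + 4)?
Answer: 2442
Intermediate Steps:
l(K, c) = (K + c)/(4 + K)
G(F, s) = 2 + s
(G(l(5, 4), 4)*11)*37 = ((2 + 4)*11)*37 = (6*11)*37 = 66*37 = 2442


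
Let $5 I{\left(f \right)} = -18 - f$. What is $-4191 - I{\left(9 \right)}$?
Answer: $- \frac{20928}{5} \approx -4185.6$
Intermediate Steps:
$I{\left(f \right)} = - \frac{18}{5} - \frac{f}{5}$ ($I{\left(f \right)} = \frac{-18 - f}{5} = - \frac{18}{5} - \frac{f}{5}$)
$-4191 - I{\left(9 \right)} = -4191 - \left(- \frac{18}{5} - \frac{9}{5}\right) = -4191 - - \frac{27}{5} = -4191 + \frac{27}{5} = - \frac{20928}{5}$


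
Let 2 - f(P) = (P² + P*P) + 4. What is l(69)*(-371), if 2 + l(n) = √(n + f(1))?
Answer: 742 - 371*√65 ≈ -2249.1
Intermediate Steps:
f(P) = -2 - 2*P² (f(P) = 2 - ((P² + P*P) + 4) = 2 - ((P² + P²) + 4) = 2 - (2*P² + 4) = 2 - (4 + 2*P²) = 2 + (-4 - 2*P²) = -2 - 2*P²)
l(n) = -2 + √(-4 + n) (l(n) = -2 + √(n + (-2 - 2*1²)) = -2 + √(n + (-2 - 2*1)) = -2 + √(n + (-2 - 2)) = -2 + √(n - 4) = -2 + √(-4 + n))
l(69)*(-371) = (-2 + √(-4 + 69))*(-371) = (-2 + √65)*(-371) = 742 - 371*√65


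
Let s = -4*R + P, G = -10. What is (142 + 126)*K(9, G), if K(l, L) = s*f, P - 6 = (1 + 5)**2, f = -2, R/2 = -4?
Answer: -39664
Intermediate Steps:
R = -8 (R = 2*(-4) = -8)
P = 42 (P = 6 + (1 + 5)**2 = 6 + 6**2 = 6 + 36 = 42)
s = 74 (s = -4*(-8) + 42 = 32 + 42 = 74)
K(l, L) = -148 (K(l, L) = 74*(-2) = -148)
(142 + 126)*K(9, G) = (142 + 126)*(-148) = 268*(-148) = -39664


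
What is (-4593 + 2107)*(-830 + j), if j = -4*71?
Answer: 2769404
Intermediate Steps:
j = -284
(-4593 + 2107)*(-830 + j) = (-4593 + 2107)*(-830 - 284) = -2486*(-1114) = 2769404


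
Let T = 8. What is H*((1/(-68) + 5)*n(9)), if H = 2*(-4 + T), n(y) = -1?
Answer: -678/17 ≈ -39.882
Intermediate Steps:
H = 8 (H = 2*(-4 + 8) = 2*4 = 8)
H*((1/(-68) + 5)*n(9)) = 8*((1/(-68) + 5)*(-1)) = 8*((-1/68 + 5)*(-1)) = 8*((339/68)*(-1)) = 8*(-339/68) = -678/17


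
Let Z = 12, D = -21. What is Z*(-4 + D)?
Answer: -300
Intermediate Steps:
Z*(-4 + D) = 12*(-4 - 21) = 12*(-25) = -300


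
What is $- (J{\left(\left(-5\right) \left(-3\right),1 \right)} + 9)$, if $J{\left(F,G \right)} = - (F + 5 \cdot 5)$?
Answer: $31$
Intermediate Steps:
$J{\left(F,G \right)} = -25 - F$ ($J{\left(F,G \right)} = - (F + 25) = - (25 + F) = -25 - F$)
$- (J{\left(\left(-5\right) \left(-3\right),1 \right)} + 9) = - (\left(-25 - \left(-5\right) \left(-3\right)\right) + 9) = - (\left(-25 - 15\right) + 9) = - (-40 + 9) = \left(-1\right) \left(-31\right) = 31$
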